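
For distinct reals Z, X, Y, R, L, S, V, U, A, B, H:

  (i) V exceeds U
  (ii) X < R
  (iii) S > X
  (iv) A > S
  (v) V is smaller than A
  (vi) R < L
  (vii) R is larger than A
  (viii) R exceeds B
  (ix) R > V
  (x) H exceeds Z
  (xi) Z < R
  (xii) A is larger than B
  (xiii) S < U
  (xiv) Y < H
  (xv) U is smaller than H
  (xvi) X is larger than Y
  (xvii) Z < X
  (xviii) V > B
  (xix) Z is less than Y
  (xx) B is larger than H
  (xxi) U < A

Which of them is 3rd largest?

A

Piecing the relations together gives one ordering: Z < Y < X < S < U < H < B < V < A < R < L.
Counting 3 from the largest end gives A.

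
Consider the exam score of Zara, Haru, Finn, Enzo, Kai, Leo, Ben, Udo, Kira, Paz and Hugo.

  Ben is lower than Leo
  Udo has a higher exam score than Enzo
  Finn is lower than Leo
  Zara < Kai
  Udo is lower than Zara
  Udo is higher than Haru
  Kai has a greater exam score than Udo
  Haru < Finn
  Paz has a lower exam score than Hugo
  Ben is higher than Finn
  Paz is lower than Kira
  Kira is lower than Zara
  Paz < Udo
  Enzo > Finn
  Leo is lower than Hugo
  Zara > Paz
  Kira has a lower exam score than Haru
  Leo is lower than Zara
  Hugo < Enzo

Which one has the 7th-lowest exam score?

Hugo

Piecing the relations together gives one ordering: Paz < Kira < Haru < Finn < Ben < Leo < Hugo < Enzo < Udo < Zara < Kai.
Counting 7 from the smallest end gives Hugo.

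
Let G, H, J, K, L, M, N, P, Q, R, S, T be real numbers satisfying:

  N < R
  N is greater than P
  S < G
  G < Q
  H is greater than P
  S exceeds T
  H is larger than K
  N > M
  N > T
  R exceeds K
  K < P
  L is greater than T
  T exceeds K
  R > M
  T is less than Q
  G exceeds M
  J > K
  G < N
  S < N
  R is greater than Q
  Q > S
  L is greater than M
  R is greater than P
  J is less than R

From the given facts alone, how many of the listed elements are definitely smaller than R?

9

Directly below R: K, P, M, N, J, Q.
One step further: T, S, G (9 so far).
No other element is forced below R by the given relations, so the count is 9.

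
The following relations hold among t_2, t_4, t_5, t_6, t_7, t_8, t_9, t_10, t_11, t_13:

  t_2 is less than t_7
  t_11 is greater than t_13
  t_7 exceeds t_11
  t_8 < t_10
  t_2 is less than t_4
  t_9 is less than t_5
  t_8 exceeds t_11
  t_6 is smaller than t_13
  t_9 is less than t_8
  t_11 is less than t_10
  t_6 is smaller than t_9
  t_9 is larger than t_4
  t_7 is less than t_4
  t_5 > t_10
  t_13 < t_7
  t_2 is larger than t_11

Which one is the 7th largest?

Chaining the given pairs: t_6 < t_13 < t_11 < t_2 < t_7 < t_4 < t_9 < t_8 < t_10 < t_5.
Counting 7 from the largest end gives t_2.

t_2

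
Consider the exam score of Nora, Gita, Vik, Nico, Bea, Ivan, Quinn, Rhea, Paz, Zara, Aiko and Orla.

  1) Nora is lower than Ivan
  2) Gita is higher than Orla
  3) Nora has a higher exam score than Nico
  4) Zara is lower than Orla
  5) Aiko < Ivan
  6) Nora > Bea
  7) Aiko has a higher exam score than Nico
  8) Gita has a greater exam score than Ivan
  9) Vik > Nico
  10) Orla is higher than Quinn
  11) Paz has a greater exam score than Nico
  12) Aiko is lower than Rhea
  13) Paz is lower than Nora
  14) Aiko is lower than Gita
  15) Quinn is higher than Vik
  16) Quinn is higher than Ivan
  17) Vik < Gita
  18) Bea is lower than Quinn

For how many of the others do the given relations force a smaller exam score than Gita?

10

Directly below Gita: Vik, Aiko, Ivan, Orla.
One step further: Nico, Nora, Zara, Quinn (8 so far).
One step further: Bea, Paz (10 so far).
No other element is forced below Gita by the given relations, so the count is 10.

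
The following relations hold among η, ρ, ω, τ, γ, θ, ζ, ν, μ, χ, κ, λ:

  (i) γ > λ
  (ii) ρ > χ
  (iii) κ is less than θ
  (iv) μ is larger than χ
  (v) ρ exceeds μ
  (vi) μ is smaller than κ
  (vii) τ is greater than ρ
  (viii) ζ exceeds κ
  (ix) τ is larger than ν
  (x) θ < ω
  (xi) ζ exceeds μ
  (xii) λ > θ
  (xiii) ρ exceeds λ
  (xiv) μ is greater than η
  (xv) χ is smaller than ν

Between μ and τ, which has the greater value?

τ

Chaining the given relations: μ < κ < θ < λ < ρ < τ.
So μ < τ; τ is the larger of the two.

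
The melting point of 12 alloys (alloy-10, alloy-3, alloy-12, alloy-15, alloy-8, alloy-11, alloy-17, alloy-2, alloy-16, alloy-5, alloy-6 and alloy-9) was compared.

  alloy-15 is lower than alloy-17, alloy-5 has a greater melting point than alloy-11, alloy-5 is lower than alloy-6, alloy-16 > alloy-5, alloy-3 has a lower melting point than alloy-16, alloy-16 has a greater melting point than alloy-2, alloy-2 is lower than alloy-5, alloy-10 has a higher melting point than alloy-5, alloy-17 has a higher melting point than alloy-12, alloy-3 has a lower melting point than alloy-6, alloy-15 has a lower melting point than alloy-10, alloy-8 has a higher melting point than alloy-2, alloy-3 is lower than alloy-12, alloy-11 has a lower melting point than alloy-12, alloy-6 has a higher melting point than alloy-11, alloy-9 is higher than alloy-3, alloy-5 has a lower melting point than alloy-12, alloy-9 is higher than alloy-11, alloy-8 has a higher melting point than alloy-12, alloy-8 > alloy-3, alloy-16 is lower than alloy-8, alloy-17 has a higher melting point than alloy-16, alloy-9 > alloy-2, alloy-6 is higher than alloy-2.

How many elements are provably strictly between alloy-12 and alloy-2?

1

The relations place alloy-2 below alloy-12. An element lies strictly between them when it is forced above alloy-2 and also forced below alloy-12.
Above alloy-2: {alloy-5, alloy-16, alloy-10, alloy-9, alloy-6, alloy-17, alloy-8}. Below alloy-12: {alloy-3, alloy-11, alloy-5}.
Intersection: {alloy-5} — 1.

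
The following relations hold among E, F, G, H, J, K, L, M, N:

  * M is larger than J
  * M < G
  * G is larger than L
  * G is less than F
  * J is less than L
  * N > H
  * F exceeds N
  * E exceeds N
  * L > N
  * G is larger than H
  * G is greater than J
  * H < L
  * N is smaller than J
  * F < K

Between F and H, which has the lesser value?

H

H < N and N < J give H < J.
Then J < M extends the chain to M.
With M < G: H < N < J < M < G.
Then G < F extends the chain to F.
So H < F; H is the smaller of the two.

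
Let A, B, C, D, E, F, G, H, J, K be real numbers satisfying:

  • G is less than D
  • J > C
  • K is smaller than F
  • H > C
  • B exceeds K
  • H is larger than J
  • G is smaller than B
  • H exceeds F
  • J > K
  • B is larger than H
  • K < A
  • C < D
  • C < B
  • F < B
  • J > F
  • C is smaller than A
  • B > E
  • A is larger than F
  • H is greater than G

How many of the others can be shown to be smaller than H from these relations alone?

Directly below H: C, G, F, J.
One step further: K (5 so far).
Nothing else is reachable below H; 5 in all.

5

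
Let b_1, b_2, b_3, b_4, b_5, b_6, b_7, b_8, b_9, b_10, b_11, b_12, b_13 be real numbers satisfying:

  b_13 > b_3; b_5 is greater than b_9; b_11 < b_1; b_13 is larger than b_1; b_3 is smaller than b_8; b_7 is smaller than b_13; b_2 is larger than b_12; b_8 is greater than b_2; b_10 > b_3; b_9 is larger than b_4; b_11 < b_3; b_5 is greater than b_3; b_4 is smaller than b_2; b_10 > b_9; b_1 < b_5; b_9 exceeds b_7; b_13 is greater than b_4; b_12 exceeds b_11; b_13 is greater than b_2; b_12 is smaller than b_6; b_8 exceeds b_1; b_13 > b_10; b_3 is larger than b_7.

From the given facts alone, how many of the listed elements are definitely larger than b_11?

The elements the relations force above b_11 are b_1, b_12, b_3, b_5, b_6, b_2, b_8, b_10, b_13 — no chain reaches any other.
That is 9.

9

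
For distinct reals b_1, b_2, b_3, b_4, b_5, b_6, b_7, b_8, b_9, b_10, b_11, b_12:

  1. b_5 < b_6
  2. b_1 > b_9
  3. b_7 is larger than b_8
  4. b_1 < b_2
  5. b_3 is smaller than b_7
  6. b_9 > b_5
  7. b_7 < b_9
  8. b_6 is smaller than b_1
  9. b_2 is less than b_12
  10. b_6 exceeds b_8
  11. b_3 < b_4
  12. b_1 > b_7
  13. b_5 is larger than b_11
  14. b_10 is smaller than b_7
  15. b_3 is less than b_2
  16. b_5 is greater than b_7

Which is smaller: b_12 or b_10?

b_10

Chaining the given relations: b_10 < b_7 < b_5 < b_9 < b_1 < b_2 < b_12.
So b_10 < b_12; b_10 is the smaller of the two.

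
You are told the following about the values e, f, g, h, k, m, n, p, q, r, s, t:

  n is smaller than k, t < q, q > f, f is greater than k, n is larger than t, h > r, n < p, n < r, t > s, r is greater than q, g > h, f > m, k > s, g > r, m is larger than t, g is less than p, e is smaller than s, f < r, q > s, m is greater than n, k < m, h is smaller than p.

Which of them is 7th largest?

m

Chaining the given pairs: e < s < t < n < k < m < f < q < r < h < g < p.
The 7th largest is m.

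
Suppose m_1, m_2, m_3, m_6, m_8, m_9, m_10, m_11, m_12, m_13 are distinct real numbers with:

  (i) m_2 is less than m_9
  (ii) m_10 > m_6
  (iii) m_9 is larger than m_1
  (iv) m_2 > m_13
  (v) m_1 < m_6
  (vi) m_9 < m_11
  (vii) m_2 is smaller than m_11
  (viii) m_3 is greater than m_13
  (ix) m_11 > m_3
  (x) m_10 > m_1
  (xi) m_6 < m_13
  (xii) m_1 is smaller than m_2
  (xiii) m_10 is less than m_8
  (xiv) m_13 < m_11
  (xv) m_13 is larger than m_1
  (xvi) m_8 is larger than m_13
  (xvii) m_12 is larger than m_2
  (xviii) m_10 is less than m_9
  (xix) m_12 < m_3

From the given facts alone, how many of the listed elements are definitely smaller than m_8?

4

Directly below m_8: m_13, m_10.
One step further: m_1, m_6 (4 so far).
Nothing else is reachable below m_8; 4 in all.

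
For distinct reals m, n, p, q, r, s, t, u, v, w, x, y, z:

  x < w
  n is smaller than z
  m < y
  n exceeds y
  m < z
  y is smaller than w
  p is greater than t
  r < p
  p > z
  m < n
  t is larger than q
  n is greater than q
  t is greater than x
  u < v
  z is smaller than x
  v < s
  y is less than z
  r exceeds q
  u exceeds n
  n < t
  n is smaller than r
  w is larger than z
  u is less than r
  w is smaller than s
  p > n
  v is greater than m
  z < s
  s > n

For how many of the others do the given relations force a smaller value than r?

From r the given relations immediately reach q, n, u.
From those, m, y — 5 in total.
No other element is forced below r by the given relations, so the count is 5.

5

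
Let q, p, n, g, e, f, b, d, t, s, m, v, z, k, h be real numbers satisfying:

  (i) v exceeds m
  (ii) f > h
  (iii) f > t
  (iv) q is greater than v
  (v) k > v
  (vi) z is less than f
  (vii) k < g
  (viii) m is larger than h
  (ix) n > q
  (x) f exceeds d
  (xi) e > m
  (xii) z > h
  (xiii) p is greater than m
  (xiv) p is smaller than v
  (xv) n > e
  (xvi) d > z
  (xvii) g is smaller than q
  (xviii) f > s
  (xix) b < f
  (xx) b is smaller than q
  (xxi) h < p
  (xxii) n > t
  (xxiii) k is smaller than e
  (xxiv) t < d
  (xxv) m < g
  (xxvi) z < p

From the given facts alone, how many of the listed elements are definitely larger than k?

4

From k the given relations immediately reach g, e.
From those, q, n — 4 in total.
No other element is forced above k by the given relations, so the count is 4.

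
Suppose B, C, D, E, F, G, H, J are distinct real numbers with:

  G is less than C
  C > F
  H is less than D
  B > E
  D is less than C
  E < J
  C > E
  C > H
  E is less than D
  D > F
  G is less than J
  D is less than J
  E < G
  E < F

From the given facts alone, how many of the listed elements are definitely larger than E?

6

From E the given relations immediately reach F, D, B, G, C, J.
Nothing else is reachable above E; 6 in all.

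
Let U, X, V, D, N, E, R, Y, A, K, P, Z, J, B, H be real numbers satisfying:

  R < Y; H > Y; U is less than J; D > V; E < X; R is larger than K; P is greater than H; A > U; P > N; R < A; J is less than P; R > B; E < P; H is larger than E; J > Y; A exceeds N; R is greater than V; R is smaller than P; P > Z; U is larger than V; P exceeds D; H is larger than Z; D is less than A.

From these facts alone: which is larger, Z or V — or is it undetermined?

undetermined

Following every chain through Z: above Z we get H, P.
V is not reached, and no chain runs the other way from V to Z.
So the given relations leave the order of Z and V undetermined.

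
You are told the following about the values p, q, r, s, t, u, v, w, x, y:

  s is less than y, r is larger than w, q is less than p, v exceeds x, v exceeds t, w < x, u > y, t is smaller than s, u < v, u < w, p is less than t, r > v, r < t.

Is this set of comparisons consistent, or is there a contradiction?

inconsistent

We have r < t stated directly, yet also t < s < y < u < w < x < v < r by chaining the others — so t < r. Contradiction.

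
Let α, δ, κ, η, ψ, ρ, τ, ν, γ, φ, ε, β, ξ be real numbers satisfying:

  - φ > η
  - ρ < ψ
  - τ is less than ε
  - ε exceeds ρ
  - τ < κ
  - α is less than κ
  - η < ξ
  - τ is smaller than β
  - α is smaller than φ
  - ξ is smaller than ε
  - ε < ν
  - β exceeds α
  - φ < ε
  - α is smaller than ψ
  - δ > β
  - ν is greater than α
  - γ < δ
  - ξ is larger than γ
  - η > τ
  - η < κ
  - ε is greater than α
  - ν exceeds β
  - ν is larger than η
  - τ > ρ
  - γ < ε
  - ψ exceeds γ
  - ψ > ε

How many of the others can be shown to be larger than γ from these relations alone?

From γ the given relations immediately reach δ, ξ, ε, ψ.
From those, ν — 5 in total.
No other element is forced above γ by the given relations, so the count is 5.

5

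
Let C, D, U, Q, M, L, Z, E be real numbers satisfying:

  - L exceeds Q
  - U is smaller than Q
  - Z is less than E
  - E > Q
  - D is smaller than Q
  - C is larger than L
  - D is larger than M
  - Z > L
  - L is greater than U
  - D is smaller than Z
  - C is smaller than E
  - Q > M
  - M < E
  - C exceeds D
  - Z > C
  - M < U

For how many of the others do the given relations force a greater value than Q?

4

From Q the given relations immediately reach L, E.
From those, C, Z — 4 in total.
Nothing else is reachable above Q; 4 in all.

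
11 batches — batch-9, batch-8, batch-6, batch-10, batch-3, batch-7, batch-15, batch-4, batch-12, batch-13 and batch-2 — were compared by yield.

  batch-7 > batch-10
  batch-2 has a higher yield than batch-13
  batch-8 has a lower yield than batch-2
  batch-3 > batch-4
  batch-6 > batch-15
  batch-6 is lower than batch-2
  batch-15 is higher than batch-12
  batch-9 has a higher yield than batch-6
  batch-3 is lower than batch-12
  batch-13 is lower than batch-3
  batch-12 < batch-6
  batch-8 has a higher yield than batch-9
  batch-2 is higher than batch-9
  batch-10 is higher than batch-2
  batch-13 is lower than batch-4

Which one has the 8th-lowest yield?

The consecutive relations fix a unique order: batch-13 < batch-4 < batch-3 < batch-12 < batch-15 < batch-6 < batch-9 < batch-8 < batch-2 < batch-10 < batch-7.
Counting 8 from the smallest end gives batch-8.

batch-8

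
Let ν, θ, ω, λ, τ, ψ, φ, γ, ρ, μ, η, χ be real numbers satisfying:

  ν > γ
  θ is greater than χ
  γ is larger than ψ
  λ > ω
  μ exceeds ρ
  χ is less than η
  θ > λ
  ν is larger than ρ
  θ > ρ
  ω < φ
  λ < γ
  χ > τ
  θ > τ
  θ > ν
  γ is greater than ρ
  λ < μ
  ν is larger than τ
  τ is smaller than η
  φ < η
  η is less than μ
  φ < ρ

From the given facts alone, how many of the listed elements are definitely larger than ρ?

4

Directly above ρ: γ, ν, μ, θ.
Nothing else is reachable above ρ; 4 in all.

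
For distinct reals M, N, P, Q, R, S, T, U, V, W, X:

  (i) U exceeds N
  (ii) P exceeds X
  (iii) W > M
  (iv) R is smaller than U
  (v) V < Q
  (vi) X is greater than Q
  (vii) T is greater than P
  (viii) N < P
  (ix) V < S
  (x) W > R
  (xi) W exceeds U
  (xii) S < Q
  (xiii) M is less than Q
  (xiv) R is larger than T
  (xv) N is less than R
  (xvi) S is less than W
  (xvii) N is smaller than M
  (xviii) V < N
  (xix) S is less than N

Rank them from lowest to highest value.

Nothing is placed below V, so it is least; from there V < S; S < N; N < M; M < Q; Q < X; X < P; P < T; T < R; R < U; U < W, each given directly.

V < S < N < M < Q < X < P < T < R < U < W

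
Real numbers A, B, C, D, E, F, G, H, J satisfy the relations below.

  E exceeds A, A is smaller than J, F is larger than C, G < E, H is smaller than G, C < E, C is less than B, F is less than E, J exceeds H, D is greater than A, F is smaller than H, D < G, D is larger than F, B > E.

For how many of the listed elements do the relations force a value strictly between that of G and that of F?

Chaining upward from F reaches: H, D, J, E, B.
Chaining downward from G reaches: C, A, H, D.
Strictly between F and G are those in both lists: H, D — 2 elements.

2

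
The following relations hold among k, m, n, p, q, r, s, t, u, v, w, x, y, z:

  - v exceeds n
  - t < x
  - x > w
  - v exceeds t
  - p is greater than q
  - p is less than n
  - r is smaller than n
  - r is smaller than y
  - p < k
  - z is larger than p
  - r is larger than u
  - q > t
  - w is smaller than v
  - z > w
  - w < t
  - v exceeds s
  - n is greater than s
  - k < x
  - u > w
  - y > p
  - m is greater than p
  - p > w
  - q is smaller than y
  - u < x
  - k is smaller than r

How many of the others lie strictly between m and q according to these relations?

Chaining upward from q reaches: p, k, r, n, v, x, z, y.
Chaining downward from m reaches: w, t, p.
Strictly between q and m are those in both lists: p — 1 element.

1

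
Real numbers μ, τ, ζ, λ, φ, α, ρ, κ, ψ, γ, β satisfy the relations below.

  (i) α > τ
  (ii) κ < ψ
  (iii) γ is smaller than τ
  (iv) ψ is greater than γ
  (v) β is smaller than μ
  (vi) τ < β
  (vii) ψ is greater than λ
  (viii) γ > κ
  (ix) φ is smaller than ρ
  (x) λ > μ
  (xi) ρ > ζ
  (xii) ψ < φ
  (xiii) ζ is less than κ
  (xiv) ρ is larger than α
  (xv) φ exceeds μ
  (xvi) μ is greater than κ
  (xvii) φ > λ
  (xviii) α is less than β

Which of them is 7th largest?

α

The consecutive relations fix a unique order: ζ < κ < γ < τ < α < β < μ < λ < ψ < φ < ρ.
The 7th largest is α.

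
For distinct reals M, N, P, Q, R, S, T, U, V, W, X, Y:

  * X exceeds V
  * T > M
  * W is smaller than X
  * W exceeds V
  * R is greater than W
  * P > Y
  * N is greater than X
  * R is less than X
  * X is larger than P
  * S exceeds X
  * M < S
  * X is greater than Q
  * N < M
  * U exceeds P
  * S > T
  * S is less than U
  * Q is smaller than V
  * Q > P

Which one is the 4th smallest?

Piecing the relations together gives one ordering: Y < P < Q < V < W < R < X < N < M < T < S < U.
The 4th smallest is V.

V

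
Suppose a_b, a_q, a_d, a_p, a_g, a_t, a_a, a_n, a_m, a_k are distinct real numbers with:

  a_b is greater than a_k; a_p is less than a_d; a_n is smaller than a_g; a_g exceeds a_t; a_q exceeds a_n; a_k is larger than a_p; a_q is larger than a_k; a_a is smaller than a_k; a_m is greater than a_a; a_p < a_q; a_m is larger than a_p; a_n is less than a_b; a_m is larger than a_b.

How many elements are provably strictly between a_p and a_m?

The relations place a_p below a_m. An element lies strictly between them when it is forced above a_p and also forced below a_m.
Above a_p: {a_k, a_d, a_q, a_b}. Below a_m: {a_a, a_k, a_n, a_b}.
Intersection: {a_k, a_b} — 2.

2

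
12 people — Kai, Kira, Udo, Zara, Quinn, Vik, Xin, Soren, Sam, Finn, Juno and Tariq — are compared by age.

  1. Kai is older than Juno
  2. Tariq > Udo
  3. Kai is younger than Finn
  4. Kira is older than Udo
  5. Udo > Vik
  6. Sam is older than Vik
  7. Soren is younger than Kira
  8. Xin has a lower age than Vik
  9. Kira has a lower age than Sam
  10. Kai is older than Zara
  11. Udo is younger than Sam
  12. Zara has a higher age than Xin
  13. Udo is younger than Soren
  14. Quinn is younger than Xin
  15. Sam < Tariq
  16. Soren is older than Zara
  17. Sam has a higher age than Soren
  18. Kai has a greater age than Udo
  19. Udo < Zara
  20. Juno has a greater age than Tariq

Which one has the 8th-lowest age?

Sam

The consecutive relations fix a unique order: Quinn < Xin < Vik < Udo < Zara < Soren < Kira < Sam < Tariq < Juno < Kai < Finn.
The 8th smallest is Sam.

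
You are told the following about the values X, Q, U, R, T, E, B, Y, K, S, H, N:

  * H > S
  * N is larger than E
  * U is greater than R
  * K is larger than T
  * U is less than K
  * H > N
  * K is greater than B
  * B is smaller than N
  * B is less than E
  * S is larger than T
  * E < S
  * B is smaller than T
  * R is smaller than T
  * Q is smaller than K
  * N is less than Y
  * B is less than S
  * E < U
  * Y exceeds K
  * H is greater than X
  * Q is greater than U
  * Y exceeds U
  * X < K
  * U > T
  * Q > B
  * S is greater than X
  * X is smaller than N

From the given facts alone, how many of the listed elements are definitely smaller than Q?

5

Directly below Q: B, U.
One step further: R, T, E (5 so far).
Nothing else is reachable below Q; 5 in all.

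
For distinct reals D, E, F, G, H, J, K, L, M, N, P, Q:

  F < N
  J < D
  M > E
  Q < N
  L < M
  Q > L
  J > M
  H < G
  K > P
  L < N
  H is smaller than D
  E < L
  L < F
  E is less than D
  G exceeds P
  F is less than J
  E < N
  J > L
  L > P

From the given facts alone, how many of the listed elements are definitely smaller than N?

From N the given relations immediately reach E, L, F, Q.
From those, P — 5 in total.
No other element is forced below N by the given relations, so the count is 5.

5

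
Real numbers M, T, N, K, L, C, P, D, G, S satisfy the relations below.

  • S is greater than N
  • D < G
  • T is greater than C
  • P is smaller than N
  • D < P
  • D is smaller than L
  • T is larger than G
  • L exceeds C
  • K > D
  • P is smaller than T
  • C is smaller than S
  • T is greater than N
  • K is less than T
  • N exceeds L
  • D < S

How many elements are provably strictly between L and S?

Chaining upward from L reaches: N, T.
Chaining downward from S reaches: D, C, P, N.
Strictly between L and S are those in both lists: N — 1 element.

1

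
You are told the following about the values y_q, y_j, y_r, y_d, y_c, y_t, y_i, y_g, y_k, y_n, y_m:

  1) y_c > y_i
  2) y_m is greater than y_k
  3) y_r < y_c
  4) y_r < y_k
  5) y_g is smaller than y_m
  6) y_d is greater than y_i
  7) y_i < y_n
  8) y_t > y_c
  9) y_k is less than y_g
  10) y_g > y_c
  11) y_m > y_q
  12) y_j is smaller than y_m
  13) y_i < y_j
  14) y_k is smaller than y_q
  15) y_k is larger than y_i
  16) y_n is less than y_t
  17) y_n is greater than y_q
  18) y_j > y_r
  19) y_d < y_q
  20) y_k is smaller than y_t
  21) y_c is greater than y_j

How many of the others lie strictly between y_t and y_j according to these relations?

Chaining upward from y_j reaches: y_c, y_g, y_m.
Chaining downward from y_t reaches: y_r, y_i, y_c, y_d, y_k, y_q, y_n.
Strictly between y_j and y_t are those in both lists: y_c — 1 element.

1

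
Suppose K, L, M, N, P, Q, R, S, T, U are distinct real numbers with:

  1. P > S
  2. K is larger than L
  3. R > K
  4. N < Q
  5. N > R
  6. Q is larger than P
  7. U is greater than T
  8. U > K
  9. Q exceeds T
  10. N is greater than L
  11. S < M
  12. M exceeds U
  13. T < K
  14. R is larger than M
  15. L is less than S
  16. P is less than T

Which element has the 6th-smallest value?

U

Chaining the given pairs: L < S < P < T < K < U < M < R < N < Q.
The 6th smallest is U.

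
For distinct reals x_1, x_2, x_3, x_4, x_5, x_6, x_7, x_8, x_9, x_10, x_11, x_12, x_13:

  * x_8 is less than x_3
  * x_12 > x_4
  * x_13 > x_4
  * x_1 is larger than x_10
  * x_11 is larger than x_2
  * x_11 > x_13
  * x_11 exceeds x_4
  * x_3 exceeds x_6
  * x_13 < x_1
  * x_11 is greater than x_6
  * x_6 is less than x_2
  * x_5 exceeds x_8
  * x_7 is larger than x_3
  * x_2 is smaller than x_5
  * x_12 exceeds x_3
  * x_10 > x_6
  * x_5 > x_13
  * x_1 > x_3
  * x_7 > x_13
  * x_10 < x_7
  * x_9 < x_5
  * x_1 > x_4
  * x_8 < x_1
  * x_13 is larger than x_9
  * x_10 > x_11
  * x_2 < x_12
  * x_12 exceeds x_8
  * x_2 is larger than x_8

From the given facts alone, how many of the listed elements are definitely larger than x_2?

6

From x_2 the given relations immediately reach x_11, x_5, x_12.
From those, x_10 — 4 in total.
From those, x_7, x_1 — 6 in total.
No other element is forced above x_2 by the given relations, so the count is 6.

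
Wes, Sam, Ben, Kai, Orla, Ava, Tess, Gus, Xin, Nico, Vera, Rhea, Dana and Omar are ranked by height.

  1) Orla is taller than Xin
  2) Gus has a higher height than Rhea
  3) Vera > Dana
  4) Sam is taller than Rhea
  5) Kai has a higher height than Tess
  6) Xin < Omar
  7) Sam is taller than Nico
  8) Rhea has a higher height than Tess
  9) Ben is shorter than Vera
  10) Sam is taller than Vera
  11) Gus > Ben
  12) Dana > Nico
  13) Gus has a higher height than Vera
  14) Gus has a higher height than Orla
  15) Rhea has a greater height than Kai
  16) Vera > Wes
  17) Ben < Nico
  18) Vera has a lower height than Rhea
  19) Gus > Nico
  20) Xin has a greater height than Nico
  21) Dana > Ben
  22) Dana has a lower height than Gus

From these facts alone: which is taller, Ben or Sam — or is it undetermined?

Chaining the given relations: Ben < Nico < Dana < Vera < Rhea < Sam.
So Sam is taller.

Sam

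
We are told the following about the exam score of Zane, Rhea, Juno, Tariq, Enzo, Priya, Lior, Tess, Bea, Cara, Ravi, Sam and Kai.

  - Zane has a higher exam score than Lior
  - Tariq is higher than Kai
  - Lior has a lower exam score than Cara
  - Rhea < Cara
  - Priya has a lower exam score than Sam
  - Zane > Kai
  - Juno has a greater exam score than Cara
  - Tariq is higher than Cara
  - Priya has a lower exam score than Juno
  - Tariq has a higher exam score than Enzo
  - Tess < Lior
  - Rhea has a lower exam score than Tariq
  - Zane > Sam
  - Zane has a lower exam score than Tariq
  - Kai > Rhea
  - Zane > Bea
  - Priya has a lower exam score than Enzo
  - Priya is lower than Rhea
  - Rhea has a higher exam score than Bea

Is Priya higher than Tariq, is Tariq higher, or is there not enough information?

Tariq

Priya < Rhea < Kai < Zane < Tariq, by transitivity through Rhea, Kai, Zane.
So Tariq is higher.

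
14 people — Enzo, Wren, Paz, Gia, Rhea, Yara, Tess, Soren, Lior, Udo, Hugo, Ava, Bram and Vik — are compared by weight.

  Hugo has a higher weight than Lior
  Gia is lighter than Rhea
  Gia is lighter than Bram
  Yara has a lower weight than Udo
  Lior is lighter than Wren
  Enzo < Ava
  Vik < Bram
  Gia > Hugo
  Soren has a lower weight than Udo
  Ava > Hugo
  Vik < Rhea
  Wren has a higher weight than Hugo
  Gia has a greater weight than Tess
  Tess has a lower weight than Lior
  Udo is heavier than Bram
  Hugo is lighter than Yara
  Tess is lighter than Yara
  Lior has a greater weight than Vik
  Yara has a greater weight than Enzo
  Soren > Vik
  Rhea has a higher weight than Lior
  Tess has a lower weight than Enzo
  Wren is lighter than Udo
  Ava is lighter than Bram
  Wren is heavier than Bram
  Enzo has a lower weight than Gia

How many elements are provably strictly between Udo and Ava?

2

Chaining upward from Ava reaches: Bram, Wren.
Chaining downward from Udo reaches: Vik, Tess, Lior, Enzo, Hugo, Yara, Gia, Soren, Bram, Wren.
Strictly between Ava and Udo are those in both lists: Bram, Wren — 2 elements.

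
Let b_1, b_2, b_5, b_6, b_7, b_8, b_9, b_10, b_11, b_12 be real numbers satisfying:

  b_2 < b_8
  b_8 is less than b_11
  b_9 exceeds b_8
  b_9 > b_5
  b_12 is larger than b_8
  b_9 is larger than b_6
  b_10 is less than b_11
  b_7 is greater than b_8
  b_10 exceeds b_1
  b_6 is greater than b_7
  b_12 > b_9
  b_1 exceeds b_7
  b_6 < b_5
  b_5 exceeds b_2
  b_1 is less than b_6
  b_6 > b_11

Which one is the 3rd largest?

Chaining the given pairs: b_2 < b_8 < b_7 < b_1 < b_10 < b_11 < b_6 < b_5 < b_9 < b_12.
Counting 3 from the largest end gives b_5.

b_5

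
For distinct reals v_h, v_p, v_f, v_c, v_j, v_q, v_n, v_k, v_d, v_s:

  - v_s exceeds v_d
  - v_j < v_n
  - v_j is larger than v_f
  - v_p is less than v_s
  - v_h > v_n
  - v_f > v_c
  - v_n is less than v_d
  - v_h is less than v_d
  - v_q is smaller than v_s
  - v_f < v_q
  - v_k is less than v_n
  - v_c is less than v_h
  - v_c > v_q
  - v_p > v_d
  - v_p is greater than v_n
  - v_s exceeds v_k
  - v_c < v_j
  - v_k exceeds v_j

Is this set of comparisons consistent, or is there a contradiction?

Chaining the given relations yields v_f < v_q < v_c, so v_f < v_c. But one relation states v_c < v_f. These cannot both hold.

inconsistent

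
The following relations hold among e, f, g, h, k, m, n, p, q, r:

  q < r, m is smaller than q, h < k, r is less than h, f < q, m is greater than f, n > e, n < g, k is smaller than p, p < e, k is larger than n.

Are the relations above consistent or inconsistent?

inconsistent

We have n < k stated directly, yet also k < p < e < n by chaining the others — so k < n. Contradiction.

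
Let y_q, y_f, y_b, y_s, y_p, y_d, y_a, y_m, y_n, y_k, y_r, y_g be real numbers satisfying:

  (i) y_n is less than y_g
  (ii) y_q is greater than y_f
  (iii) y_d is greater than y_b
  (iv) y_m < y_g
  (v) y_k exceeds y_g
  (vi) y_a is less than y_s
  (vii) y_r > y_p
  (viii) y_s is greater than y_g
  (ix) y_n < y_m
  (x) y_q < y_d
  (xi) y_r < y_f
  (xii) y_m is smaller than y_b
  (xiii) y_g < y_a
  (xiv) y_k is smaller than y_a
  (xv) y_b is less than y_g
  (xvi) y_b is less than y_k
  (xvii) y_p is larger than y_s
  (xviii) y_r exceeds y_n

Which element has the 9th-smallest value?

Piecing the relations together gives one ordering: y_n < y_m < y_b < y_g < y_k < y_a < y_s < y_p < y_r < y_f < y_q < y_d.
The 9th smallest is y_r.

y_r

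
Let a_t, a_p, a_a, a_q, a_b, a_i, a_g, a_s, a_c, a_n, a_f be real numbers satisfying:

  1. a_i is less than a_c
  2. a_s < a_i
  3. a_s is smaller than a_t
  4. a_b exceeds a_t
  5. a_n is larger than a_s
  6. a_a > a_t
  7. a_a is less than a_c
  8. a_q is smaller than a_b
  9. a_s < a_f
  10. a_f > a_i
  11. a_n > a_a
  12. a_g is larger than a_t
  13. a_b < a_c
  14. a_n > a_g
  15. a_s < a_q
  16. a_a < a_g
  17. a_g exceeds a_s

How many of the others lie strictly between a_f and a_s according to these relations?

The relations place a_s below a_f. An element lies strictly between them when it is forced above a_s and also forced below a_f.
Above a_s: {a_q, a_i, a_t, a_a, a_b, a_g, a_n, a_c}. Below a_f: {a_i}.
Intersection: {a_i} — 1.

1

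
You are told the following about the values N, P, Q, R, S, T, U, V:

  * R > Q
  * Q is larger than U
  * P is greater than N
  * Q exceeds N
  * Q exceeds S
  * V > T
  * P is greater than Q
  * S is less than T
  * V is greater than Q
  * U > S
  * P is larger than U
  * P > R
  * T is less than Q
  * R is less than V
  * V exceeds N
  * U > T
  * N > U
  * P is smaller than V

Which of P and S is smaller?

S

Chaining the given relations: S < T < U < N < Q < R < P.
So S < P; S is the smaller of the two.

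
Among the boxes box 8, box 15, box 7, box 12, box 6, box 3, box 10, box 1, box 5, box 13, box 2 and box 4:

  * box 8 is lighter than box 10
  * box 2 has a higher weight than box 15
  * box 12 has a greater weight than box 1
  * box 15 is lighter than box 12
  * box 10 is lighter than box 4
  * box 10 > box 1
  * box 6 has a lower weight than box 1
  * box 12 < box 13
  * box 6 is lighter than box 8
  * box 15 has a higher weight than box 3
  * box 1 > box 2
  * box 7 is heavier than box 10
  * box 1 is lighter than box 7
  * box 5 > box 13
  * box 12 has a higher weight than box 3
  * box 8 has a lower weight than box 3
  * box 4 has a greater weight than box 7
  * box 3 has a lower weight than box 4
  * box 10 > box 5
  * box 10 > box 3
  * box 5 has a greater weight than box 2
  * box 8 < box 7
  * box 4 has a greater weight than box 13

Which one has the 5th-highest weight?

Chaining the given pairs: box 6 < box 8 < box 3 < box 15 < box 2 < box 1 < box 12 < box 13 < box 5 < box 10 < box 7 < box 4.
The 5th largest is box 13.

box 13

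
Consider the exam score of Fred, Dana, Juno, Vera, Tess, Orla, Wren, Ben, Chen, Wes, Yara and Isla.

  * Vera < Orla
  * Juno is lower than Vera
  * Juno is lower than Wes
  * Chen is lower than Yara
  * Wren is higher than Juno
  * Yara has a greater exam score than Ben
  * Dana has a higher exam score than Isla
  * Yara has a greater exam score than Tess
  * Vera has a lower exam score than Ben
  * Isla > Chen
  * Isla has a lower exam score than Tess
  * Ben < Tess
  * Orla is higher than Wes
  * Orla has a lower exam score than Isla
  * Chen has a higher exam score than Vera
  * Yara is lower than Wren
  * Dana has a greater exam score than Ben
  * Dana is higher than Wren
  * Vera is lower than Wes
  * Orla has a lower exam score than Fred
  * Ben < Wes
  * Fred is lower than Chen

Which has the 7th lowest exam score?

Piecing the relations together gives one ordering: Juno < Vera < Ben < Wes < Orla < Fred < Chen < Isla < Tess < Yara < Wren < Dana.
The 7th smallest is Chen.

Chen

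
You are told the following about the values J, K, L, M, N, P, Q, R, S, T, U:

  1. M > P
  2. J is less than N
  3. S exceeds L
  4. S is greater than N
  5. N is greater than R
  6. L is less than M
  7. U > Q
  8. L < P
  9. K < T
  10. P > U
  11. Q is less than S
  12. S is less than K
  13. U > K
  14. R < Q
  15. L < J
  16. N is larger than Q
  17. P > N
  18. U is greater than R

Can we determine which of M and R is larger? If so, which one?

M

Link the given pairs in sequence: R < Q; Q < N; N < S; S < K; K < U; U < P; P < M.
Chaining these gives R < Q < N < S < K < U < P < M.
So M is larger.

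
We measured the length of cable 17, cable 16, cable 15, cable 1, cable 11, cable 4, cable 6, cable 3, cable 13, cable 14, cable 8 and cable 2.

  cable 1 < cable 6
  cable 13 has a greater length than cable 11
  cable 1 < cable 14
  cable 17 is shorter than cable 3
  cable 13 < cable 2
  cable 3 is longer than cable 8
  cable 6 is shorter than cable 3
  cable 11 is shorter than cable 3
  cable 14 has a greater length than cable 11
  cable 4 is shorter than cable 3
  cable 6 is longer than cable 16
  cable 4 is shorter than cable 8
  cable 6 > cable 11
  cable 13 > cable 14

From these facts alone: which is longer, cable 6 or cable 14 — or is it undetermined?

undetermined

Following every chain through cable 14: above cable 14 we get cable 13, cable 2; below cable 14 we get cable 11, cable 1.
cable 6 is not reached, and no chain runs the other way from cable 6 to cable 14.
So the given relations leave the order of cable 14 and cable 6 undetermined.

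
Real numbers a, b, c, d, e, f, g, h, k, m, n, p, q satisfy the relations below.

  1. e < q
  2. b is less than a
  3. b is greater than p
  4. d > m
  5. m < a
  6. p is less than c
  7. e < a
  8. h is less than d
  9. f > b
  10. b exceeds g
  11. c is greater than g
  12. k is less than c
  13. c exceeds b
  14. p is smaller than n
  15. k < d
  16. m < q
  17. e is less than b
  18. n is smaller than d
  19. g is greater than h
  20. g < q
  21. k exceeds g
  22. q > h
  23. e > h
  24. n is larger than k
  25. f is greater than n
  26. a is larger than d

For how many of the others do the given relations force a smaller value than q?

Directly below q: m, h, g, e.
No other element is forced below q by the given relations, so the count is 4.

4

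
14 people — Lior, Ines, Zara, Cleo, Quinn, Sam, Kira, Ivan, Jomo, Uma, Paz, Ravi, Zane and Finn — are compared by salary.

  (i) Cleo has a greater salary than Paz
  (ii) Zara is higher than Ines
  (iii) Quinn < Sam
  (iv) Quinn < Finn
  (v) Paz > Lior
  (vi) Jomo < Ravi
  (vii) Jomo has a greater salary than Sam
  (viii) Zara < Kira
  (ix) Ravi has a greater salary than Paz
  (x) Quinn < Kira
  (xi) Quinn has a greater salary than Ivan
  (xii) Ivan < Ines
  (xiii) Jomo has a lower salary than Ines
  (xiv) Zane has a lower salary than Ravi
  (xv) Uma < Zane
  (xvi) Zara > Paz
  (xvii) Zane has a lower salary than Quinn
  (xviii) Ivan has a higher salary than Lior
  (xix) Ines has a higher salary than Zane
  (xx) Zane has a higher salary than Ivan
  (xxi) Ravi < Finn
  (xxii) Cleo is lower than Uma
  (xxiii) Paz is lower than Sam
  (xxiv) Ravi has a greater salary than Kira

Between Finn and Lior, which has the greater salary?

The relevant relations are Lior < Paz; Paz < Cleo; Cleo < Uma; Uma < Zane; Zane < Quinn; Quinn < Sam; Sam < Jomo; Jomo < Ines; Ines < Zara; Zara < Kira; Kira < Ravi; Ravi < Finn.
Together: Lior < Paz < Cleo < Uma < Zane < Quinn < Sam < Jomo < Ines < Zara < Kira < Ravi < Finn.
So Lior < Finn; Finn is the higher of the two.

Finn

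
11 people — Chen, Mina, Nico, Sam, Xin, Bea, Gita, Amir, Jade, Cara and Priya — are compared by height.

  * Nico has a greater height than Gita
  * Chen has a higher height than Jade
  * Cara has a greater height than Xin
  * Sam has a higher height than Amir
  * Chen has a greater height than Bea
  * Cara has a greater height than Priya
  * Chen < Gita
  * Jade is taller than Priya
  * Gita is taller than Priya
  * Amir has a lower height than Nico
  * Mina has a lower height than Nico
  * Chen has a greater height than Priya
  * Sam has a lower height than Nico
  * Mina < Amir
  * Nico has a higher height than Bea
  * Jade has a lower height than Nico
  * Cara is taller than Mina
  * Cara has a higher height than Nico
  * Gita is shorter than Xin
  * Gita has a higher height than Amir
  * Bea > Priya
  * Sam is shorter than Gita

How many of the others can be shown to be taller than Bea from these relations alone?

From Bea the given relations immediately reach Chen, Nico.
From those, Gita, Cara — 4 in total.
From those, Xin — 5 in total.
No other element is forced above Bea by the given relations, so the count is 5.

5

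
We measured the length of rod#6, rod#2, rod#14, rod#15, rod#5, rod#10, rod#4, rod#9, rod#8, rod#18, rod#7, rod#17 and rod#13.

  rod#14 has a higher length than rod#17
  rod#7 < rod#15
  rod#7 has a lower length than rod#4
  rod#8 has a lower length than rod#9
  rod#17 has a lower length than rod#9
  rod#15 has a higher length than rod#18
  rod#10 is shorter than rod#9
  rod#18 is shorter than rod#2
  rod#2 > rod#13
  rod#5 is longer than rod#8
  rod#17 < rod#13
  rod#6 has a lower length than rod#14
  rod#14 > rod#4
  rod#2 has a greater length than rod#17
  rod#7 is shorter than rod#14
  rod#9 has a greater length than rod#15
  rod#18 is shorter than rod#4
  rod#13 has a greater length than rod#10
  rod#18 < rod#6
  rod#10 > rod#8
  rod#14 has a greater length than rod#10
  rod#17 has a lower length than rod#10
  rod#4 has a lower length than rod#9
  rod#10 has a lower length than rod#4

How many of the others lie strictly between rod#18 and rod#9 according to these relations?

The relations place rod#18 below rod#9. An element lies strictly between them when it is forced above rod#18 and also forced below rod#9.
Above rod#18: {rod#4, rod#15, rod#6, rod#14, rod#2}. Below rod#9: {rod#8, rod#17, rod#10, rod#7, rod#4, rod#15}.
Intersection: {rod#4, rod#15} — 2.

2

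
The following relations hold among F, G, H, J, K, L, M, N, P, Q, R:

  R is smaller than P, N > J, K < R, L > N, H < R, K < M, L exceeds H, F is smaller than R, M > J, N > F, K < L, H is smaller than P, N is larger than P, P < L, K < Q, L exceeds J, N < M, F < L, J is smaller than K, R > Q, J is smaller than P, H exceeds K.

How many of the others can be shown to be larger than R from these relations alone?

Directly above R: P.
One step further: N, L (3 so far).
One step further: M (4 so far).
No other element is forced above R by the given relations, so the count is 4.

4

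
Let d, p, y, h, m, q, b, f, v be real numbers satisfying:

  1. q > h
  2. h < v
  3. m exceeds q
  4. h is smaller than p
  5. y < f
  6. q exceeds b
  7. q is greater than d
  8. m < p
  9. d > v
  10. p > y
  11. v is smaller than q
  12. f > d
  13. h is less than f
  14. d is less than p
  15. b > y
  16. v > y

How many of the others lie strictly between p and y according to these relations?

The relations place y below p. An element lies strictly between them when it is forced above y and also forced below p.
Above y: {b, v, d, f, q, m}. Below p: {b, h, v, d, q, m}.
Intersection: {b, v, d, q, m} — 5.

5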